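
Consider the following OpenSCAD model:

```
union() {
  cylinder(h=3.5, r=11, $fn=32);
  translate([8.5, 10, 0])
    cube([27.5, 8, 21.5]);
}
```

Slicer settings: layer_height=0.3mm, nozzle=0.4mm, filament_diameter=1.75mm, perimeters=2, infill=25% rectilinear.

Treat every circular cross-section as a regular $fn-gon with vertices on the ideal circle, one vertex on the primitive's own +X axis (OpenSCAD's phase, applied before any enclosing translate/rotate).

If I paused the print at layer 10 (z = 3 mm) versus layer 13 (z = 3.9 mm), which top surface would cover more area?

Layer 10 (z = 3): the r=11 cylinder contributes a regular 32-gon of circumradius 11 (area = (32/2)·11.000²·sin(360°/32) = 377.69 mm²); the 27.5×8 cube at (8.5, 10) contributes its full rectangle (area 220.00 mm²); Combining (union): the 2 present regions are separate (no shared area or edge), so areas and boundary lengths simply add and each stays a separate island — area = 597.69 mm². So its area = 597.69 mm². Layer 13 (z = 3.9): the cylinder does not reach this height (z outside [0, 3.5]); the cube at (8.5, 10) (footprint 27.5×8) is included at this height (area 220.00 mm²); Merging all regions: only the 27.5×8 cube at (8.5, 10) is present, so the union is just that shape — area = 220.00 mm². So its area = 220.00 mm². Layer 10 is larger (597.69 vs 220.00 mm²).

layer 10 (z = 3 mm)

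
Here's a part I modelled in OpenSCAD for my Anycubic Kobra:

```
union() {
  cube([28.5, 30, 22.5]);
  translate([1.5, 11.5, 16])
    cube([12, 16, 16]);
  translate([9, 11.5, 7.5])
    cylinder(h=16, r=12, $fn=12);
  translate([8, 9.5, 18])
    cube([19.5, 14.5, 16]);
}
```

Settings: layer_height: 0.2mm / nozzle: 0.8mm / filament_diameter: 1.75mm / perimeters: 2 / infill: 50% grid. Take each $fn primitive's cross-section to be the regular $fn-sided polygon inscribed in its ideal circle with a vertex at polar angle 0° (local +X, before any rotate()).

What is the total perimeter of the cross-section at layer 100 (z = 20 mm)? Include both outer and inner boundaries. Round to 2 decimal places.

118.71 mm

At z = 20 mm: the cube is present — its section is the full 28.5×30 rectangle (perimeter 117.00 mm); the 12×16 cube at (1.5, 11.5) contributes its full rectangle (perimeter 56.00 mm); the cylinder at (9, 11.5): section is a regular 12-gon, circumradius r=12 (perimeter = 2·12·12.000·sin(180°/12) = 74.54 mm); the cube at (8, 9.5) is present — its section is the full 19.5×14.5 rectangle (perimeter 68.00 mm); Combining (union): the regions partially overlap (shared area 877.52 mm²), so the edge portions inside another operand are dropped and the merged outline is re-measured after clipping — boundary = 118.71 mm. Overall, the cross-section is a single solid region. Total boundary length (outer) = 118.71 mm.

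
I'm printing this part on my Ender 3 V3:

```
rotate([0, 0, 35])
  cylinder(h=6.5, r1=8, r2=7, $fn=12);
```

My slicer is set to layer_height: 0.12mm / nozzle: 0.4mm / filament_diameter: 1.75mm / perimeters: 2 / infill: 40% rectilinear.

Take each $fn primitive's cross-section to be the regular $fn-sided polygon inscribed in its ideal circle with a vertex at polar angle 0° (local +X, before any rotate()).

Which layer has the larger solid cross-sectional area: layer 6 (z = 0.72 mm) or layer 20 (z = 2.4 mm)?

Layer 6 (z = 0.72): the cone (r1=8→r2=7) has section circumradius 7.889 here — a regular 12-gon (area = (12/2)·7.889²·sin(360°/12) = 186.72 mm²); (whole slice rotated 35° about Z — lengths, areas and connectivity unchanged). So its area = 186.72 mm². Layer 20 (z = 2.4): the cone: at t=0.369 of its height the radius interpolates to r₁+(r₂−r₁)t = 7.631, giving a regular 12-gon of that circumradius (area = (12/2)·7.631²·sin(360°/12) = 174.69 mm²); (whole slice rotated 35° about Z — lengths, areas and connectivity unchanged). So its area = 174.69 mm². Layer 6 is larger (186.72 vs 174.69 mm²).

layer 6 (z = 0.72 mm)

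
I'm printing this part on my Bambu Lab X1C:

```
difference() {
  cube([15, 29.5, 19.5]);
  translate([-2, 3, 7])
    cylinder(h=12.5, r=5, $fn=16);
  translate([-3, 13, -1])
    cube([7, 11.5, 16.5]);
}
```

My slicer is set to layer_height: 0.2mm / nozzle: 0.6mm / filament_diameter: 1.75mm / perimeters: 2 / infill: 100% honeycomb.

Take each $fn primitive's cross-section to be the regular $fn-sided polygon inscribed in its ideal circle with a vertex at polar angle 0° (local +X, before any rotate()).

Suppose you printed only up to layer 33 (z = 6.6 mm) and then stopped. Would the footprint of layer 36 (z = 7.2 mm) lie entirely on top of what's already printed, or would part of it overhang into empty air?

Compare the two slices. At z = 6.6: the 15×29.5 cube contributes its full rectangle (area 442.50 mm²); the cylinder at (-2, 3) is absent (z outside [7, 19.5]); the 7×11.5 cube at (-3, 13) contributes its full rectangle (area 80.50 mm²); After the difference (first − rest): starting from the 15×29.5 cube (442.50 mm²), the 7×11.5 cube at (-3, 13) partially overlaps it — only the 46.00 mm² overlap (of its 80.50 mm²) is removed, clipping the outline — area = 396.50 mm². At z = 7.2: the 15×29.5 cube contributes its full rectangle (area 442.50 mm²); the r=5 cylinder at (-2, 3) contributes a regular 16-gon of circumradius 5 (area = (16/2)·5.000²·sin(360°/16) = 76.54 mm²); the cube at (-3, 13) (footprint 7×11.5) is included at this height (area 80.50 mm²); Taking the first minus the rest: starting from the 15×29.5 cube (442.50 mm²), the r=5 cylinder at (-2, 3) partially overlaps it — only the 17.36 mm² overlap (of its 76.54 mm²) is removed, clipping the outline; the 7×11.5 cube at (-3, 13) partially overlaps it — only the 46.00 mm² overlap (of its 80.50 mm²) is removed, clipping the outline — area = 379.14 mm². Checking containment: the cross-section at z = 7.2 is a subset of the cross-section at z = 6.6.

entirely on top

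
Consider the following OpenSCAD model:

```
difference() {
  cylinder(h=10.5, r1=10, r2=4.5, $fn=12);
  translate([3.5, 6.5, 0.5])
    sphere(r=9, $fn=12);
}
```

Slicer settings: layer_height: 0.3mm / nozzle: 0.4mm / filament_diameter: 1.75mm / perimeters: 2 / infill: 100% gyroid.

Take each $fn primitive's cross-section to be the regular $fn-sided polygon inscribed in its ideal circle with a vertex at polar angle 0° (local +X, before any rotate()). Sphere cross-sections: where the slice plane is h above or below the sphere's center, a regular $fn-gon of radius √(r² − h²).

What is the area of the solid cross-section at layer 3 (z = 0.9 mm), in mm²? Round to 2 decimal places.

At z = 0.9 mm: the cone (r1=10→r2=4.5) has section circumradius 9.529 here — a regular 12-gon (area = (12/2)·9.529²·sin(360°/12) = 272.38 mm²); the r=9 sphere at (3.5, 6.5) contributes a regular 12-gon of circumradius √(9²−0.4²) = 8.991 (area = (12/2)·8.991²·sin(360°/12) = 242.52 mm²); After the difference (first − rest): starting from the cone (272.38 mm²), the r=9 sphere at (3.5, 6.5) partially overlaps it — only the 127.48 mm² overlap (of its 242.52 mm²) is removed, clipping the outline — area = 144.91 mm². Overall, the cross-section is a single solid region. Net area = 144.91 mm².

144.91 mm²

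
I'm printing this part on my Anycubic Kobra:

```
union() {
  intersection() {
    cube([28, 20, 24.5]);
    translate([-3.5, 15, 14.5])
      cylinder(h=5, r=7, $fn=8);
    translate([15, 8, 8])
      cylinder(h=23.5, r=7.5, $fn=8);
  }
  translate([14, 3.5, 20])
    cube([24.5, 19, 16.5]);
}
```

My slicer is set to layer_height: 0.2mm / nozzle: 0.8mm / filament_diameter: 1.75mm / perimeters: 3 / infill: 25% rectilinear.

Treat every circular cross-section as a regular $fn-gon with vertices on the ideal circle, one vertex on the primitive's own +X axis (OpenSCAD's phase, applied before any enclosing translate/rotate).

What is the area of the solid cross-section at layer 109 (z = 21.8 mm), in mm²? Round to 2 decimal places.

At z = 21.8 mm: the cube is present — its section is the full 28×20 rectangle (area 560.00 mm²); the cylinder at (-3.5, 15) is absent (z outside [14.5, 19.5]); the r=7.5 cylinder at (15, 8) gives a regular 8-gon of circumradius 7.5 (constant along its height) (area = (8/2)·7.500²·sin(360°/8) = 159.10 mm²); Keeping only the common overlap: at least one operand is absent at this height, so nothing remains; the cube at (14, 3.5) is present — its section is the full 24.5×19 rectangle (area 465.50 mm²); Taking the union: only the 24.5×19 cube at (14, 3.5) is present, so the union is just that shape — area = 465.50 mm². Overall, the cross-section is a single solid region. Net area = 465.50 mm².

465.50 mm²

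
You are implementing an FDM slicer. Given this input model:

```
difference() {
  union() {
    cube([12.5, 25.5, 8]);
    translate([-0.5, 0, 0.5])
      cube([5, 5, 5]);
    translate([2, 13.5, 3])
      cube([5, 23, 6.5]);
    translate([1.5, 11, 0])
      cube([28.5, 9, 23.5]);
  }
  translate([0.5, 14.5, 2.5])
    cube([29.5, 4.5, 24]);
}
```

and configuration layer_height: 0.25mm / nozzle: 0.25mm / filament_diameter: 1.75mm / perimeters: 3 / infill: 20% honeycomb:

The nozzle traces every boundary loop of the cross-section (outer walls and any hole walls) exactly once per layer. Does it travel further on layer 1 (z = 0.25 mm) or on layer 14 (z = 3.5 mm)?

Layer 1 (z = 0.25): the cube is present — its section is the full 12.5×25.5 rectangle (perimeter 76.00 mm); the cube at (-0.5, 0) is not intersected at this z (z outside [0.5, 5.5]); the cube at (2, 13.5) is absent (z outside [3, 9.5]); the 28.5×9 cube at (1.5, 11) contributes its full rectangle (perimeter 75.00 mm); Merging all regions: the regions partially overlap (shared area 99.00 mm²), so the edge portions inside another operand are dropped and the merged outline is re-measured after clipping — boundary = 111.00 mm; the cube at (0.5, 14.5) is not intersected at this z (z outside [2.5, 26.5]); After the difference (first − rest): none of the subtracted shapes is present at this height, so that combined region is unchanged — boundary = 111.00 mm. So its perimeter = 111.00 mm. Layer 14 (z = 3.5): the cube is present — its section is the full 12.5×25.5 rectangle (perimeter 76.00 mm); the 5×5 cube at (-0.5, 0) contributes its full rectangle (perimeter 20.00 mm); the cube at (2, 13.5) is present — its section is the full 5×23 rectangle (perimeter 56.00 mm); the cube at (1.5, 11) is present — its section is the full 28.5×9 rectangle (perimeter 75.00 mm); Merging all regions: the regions partially overlap (shared area 181.50 mm²), so the edge portions inside another operand are dropped and the merged outline is re-measured after clipping — boundary = 134.00 mm; the 29.5×4.5 cube at (0.5, 14.5) contributes its full rectangle (perimeter 68.00 mm); Taking the first minus the rest: starting from that combined region, the 29.5×4.5 cube at (0.5, 14.5) lies inside it touching the edge (removes its full 132.75 mm²) — boundary = 193.00 mm. So its perimeter = 193.00 mm. Layer 14 is larger (193.00 vs 111.00 mm).

layer 14 (z = 3.5 mm)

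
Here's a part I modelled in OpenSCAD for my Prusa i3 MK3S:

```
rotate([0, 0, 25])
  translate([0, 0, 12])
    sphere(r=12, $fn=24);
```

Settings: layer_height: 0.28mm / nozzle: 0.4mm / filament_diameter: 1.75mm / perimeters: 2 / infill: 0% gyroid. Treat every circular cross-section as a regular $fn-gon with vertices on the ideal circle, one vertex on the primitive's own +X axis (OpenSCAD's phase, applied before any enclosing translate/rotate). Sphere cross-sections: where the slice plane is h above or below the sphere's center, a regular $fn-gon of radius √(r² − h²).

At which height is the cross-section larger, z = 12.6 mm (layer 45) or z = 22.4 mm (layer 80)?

layer 45 (z = 12.6 mm)

Layer 45 (z = 12.6): the sphere: section is a regular 24-gon, circumradius = √(r²−h²) = √(12²−0.6²) = 11.985 (area = (24/2)·11.985²·sin(360°/24) = 446.12 mm²); (whole slice rotated 25° about Z — lengths, areas and connectivity unchanged). So its area = 446.12 mm². Layer 80 (z = 22.4): the r=12 sphere slices to a regular 24-gon of circumradius 5.987 (√(r²−h²) with h=10.4 from center) (area = (24/2)·5.987²·sin(360°/24) = 111.31 mm²); (whole slice rotated 25° about Z — lengths, areas and connectivity unchanged). So its area = 111.31 mm². Layer 45 is larger (446.12 vs 111.31 mm²).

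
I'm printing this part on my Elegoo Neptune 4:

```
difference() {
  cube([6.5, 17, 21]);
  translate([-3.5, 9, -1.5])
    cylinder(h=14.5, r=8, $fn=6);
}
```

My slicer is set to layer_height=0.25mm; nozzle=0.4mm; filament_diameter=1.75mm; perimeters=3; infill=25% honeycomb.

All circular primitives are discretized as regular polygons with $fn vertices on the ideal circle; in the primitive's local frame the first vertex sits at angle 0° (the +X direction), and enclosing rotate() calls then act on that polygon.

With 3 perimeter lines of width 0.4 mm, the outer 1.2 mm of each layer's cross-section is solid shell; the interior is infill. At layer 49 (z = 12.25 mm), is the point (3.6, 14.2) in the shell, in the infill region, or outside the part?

At z = 12.25 mm: the cube is present — its section is the full 6.5×17 rectangle; the r=8 cylinder at (-3.5, 9) gives a regular 6-gon of circumradius 8 (constant along its height); After the difference (first − rest): starting from the 6.5×17 cube, the r=8 cylinder at (-3.5, 9) partially overlaps it — only the 34.64 mm² overlap (of its 166.28 mm²) is removed, clipping the outline — 1 connected region. Overall, the cross-section is a single solid region. The nearest boundary edge runs (4.50, 9.00)→(0.50, 15.93); distance from the point to it = 1.82 mm. The point is inside the cross-section and 1.82 mm from the nearest boundary — more than the 1.2 mm shell width (3 × 0.4), so it's in the infill interior.

infill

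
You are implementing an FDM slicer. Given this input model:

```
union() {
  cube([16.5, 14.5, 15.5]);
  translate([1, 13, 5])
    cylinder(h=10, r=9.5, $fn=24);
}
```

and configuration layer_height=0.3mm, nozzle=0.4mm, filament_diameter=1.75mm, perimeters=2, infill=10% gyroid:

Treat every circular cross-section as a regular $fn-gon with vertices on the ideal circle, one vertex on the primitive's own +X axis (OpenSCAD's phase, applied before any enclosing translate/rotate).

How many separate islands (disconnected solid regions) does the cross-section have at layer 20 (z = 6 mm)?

At z = 6 mm: the 16.5×14.5 cube contributes its full rectangle; the cylinder at (1, 13): section is a regular 24-gon, circumradius r=9.5; Combining (union): the regions partially overlap (shared area 95.11 mm²), so overlapping operands fuse into one piece — 1 connected region. Overall, the cross-section is a single solid region. Island count = 1.

1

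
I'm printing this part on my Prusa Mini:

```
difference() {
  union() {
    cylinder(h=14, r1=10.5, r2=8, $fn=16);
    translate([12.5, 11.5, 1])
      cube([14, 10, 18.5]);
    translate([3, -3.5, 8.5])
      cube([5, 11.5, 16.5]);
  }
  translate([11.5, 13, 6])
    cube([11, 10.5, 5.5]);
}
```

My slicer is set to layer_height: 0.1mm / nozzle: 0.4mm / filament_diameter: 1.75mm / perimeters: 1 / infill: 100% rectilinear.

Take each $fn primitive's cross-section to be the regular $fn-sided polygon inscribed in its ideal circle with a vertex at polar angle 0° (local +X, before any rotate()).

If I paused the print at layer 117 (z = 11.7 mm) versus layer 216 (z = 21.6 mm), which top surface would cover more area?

layer 117 (z = 11.7 mm)

Layer 117 (z = 11.7): the cone contributes a regular 16-gon of circumradius 8.411 (interpolated between r1=10.5 and r2=8 at t=0.836) (area = (16/2)·8.411²·sin(360°/16) = 216.57 mm²); the cube at (12.5, 11.5) (footprint 14×10) is included at this height (area 140.00 mm²); the cube at (3, -3.5) is present — its section is the full 5×11.5 rectangle (area 57.50 mm²); Combining (union): the regions partially overlap — summed areas 414.07 mm² minus the doubly-counted overlap 46.66 mm² gives 367.41 mm² — area = 367.41 mm²; the cube at (11.5, 13) is not intersected at this z (z outside [6, 11.5]); After the difference (first − rest): none of the subtracted shapes is present at this height, so the result so far is unchanged — area = 367.41 mm². So its area = 367.41 mm². Layer 216 (z = 21.6): the cone is absent (z outside [0, 14]); the cube at (12.5, 11.5) is not intersected at this z (z outside [1, 19.5]); the 5×11.5 cube at (3, -3.5) contributes its full rectangle (area 57.50 mm²); Merging all regions: only the 5×11.5 cube at (3, -3.5) is present, so the union is just that shape — area = 57.50 mm²; the cube at (11.5, 13) does not reach this height (z outside [6, 11.5]); After the difference (first − rest): none of the subtracted shapes is present at this height, so that combined region is unchanged — area = 57.50 mm². So its area = 57.50 mm². Layer 117 is larger (367.41 vs 57.50 mm²).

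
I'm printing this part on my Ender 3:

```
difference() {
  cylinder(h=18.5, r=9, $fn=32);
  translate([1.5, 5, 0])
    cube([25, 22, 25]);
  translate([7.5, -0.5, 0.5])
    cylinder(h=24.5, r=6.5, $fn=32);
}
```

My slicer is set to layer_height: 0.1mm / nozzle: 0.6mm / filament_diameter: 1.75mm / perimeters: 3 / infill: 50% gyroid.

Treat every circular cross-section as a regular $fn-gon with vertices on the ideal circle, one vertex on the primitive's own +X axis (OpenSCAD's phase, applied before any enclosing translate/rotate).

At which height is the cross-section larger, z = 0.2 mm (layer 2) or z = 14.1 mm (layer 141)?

Layer 2 (z = 0.2): the r=9 cylinder contributes a regular 32-gon of circumradius 9 (area = (32/2)·9.000²·sin(360°/32) = 252.84 mm²); the 25×22 cube at (1.5, 5) contributes its full rectangle (area 550.00 mm²); the cylinder at (7.5, -0.5) is not intersected at this z (z outside [0.5, 25]); Subtracting the remaining from the first: starting from the r=9 cylinder (252.84 mm²), the 25×22 cube at (1.5, 5) partially overlaps it — only the 14.91 mm² overlap (of its 550.00 mm²) is removed, clipping the outline — area = 237.93 mm². So its area = 237.93 mm². Layer 141 (z = 14.1): the r=9 cylinder contributes a regular 32-gon of circumradius 9 (area = (32/2)·9.000²·sin(360°/32) = 252.84 mm²); the cube at (1.5, 5) is present — its section is the full 25×22 rectangle (area 550.00 mm²); the cylinder at (7.5, -0.5): section is a regular 32-gon, circumradius r=6.5 (area = (32/2)·6.500²·sin(360°/32) = 131.88 mm²); Taking the first minus the rest: starting from the r=9 cylinder (252.84 mm²), the 25×22 cube at (1.5, 5) partially overlaps it — only the 14.91 mm² overlap (of its 550.00 mm²) is removed, clipping the outline; the r=6.5 cylinder at (7.5, -0.5) partially overlaps it — only the 71.91 mm² overlap (of its 131.88 mm²) is removed, clipping the outline — area = 166.01 mm². So its area = 166.01 mm². Layer 2 is larger (237.93 vs 166.01 mm²).

layer 2 (z = 0.2 mm)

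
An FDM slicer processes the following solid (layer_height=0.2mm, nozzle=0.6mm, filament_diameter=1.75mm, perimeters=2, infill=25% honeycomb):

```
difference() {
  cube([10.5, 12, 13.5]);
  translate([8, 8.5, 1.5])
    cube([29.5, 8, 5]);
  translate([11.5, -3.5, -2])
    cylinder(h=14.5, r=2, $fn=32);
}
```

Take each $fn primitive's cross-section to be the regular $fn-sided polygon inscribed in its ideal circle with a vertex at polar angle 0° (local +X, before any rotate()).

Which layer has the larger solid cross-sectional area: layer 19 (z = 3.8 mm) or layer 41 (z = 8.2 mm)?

Layer 19 (z = 3.8): the cube is present — its section is the full 10.5×12 rectangle (area 126.00 mm²); the 29.5×8 cube at (8, 8.5) contributes its full rectangle (area 236.00 mm²); the cylinder at (11.5, -3.5): section is a regular 32-gon, circumradius r=2 (area = (32/2)·2.000²·sin(360°/32) = 12.49 mm²); Subtracting the remaining from the first: starting from the 10.5×12 cube (126.00 mm²), the 29.5×8 cube at (8, 8.5) partially overlaps it — only the 8.75 mm² overlap (of its 236.00 mm²) is removed, clipping the outline; the r=2 cylinder at (11.5, -3.5) misses the remaining region (no effect) — area = 117.25 mm². So its area = 117.25 mm². Layer 41 (z = 8.2): the 10.5×12 cube contributes its full rectangle (area 126.00 mm²); the cube at (8, 8.5) does not reach this height (z outside [1.5, 6.5]); the r=2 cylinder at (11.5, -3.5) gives a regular 32-gon of circumradius 2 (constant along its height) (area = (32/2)·2.000²·sin(360°/32) = 12.49 mm²); Taking the first minus the rest: starting from the 10.5×12 cube (126.00 mm²), the r=2 cylinder at (11.5, -3.5) misses the remaining region (no effect) — area = 126.00 mm². So its area = 126.00 mm². Layer 41 is larger (126.00 vs 117.25 mm²).

layer 41 (z = 8.2 mm)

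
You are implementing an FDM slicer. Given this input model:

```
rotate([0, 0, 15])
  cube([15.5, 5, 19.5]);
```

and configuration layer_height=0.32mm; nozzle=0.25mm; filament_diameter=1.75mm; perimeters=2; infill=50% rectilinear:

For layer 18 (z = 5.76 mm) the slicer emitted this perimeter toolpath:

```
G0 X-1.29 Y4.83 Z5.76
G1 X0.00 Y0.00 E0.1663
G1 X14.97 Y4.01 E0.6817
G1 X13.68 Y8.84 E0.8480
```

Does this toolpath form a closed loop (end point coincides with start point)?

no

Start point (G0): (-1.29, 4.83). End point (last G1): the path does not return to the start — open.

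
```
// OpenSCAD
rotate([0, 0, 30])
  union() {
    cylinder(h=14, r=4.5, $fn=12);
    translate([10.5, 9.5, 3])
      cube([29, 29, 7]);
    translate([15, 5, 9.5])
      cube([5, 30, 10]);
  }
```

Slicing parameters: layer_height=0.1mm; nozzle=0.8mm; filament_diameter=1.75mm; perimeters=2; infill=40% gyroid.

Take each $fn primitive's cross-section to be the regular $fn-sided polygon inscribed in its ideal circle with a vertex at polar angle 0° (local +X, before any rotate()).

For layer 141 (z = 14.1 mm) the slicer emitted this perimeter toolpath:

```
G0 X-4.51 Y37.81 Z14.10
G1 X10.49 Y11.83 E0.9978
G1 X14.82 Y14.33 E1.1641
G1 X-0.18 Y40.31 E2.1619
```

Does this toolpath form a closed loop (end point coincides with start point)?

no

Start point (G0): (-4.51, 37.81). End point (last G1): the path does not return to the start — open.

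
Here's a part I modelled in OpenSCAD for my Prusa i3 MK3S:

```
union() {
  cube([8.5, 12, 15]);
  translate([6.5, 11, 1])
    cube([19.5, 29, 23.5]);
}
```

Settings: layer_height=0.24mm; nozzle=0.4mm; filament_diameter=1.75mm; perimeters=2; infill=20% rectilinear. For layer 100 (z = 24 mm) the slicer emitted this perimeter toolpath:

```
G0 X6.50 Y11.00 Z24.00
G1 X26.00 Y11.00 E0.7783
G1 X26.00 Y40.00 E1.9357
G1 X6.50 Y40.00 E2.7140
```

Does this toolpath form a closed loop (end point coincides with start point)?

Start point (G0): (6.50, 11.00). End point (last G1): the path does not return to the start — open.

no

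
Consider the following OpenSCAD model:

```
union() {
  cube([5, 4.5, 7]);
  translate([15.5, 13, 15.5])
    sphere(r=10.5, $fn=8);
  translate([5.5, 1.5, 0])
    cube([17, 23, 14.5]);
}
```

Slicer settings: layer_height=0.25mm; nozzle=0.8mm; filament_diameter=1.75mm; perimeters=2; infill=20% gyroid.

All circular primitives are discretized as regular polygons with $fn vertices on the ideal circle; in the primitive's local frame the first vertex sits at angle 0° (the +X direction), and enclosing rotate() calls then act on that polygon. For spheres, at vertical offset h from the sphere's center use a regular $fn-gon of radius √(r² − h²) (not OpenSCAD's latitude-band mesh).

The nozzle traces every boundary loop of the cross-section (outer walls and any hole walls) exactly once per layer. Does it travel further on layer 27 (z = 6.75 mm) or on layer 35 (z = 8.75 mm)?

layer 27 (z = 6.75 mm)

Layer 27 (z = 6.75): the cube is present — its section is the full 5×4.5 rectangle (perimeter 19.00 mm); the sphere at (15.5, 13): section is a regular 8-gon, circumradius = √(r²−h²) = √(10.5²−8.75²) = 5.804 (perimeter = 2·8·5.804·sin(180°/8) = 35.54 mm); the cube at (5.5, 1.5) (footprint 17×23) is included at this height (perimeter 80.00 mm); Taking the union: the regions partially overlap (shared area 95.28 mm²), so the edge portions inside another operand are dropped and the merged outline is re-measured after clipping — boundary = 99.00 mm. So its perimeter = 99.00 mm. Layer 35 (z = 8.75): the cube is absent (z outside [0, 7]); the sphere at (15.5, 13): section is a regular 8-gon, circumradius = √(r²−h²) = √(10.5²−6.75²) = 8.043 (perimeter = 2·8·8.043·sin(180°/8) = 49.25 mm); the 17×23 cube at (5.5, 1.5) contributes its full rectangle (perimeter 80.00 mm); Combining (union): the regions partially overlap (shared area 180.34 mm²), so the edge portions inside another operand are dropped and the merged outline is re-measured after clipping — boundary = 80.41 mm. So its perimeter = 80.41 mm. Layer 27 is larger (99.00 vs 80.41 mm).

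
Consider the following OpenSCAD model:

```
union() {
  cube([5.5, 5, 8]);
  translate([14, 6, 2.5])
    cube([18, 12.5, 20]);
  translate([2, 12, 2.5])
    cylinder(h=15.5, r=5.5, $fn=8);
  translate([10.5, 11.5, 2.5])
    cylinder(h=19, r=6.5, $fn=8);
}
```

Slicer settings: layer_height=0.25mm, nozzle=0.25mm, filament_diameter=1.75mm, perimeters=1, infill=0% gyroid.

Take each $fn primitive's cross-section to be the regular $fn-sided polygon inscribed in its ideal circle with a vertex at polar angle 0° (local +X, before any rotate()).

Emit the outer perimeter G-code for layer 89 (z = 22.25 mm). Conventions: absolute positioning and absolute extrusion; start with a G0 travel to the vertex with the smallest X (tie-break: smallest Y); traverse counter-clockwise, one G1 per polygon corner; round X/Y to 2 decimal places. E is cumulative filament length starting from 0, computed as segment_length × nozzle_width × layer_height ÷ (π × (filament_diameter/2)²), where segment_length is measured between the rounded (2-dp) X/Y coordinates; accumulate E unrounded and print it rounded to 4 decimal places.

G0 X14.00 Y6.00 Z22.25
G1 X32.00 Y6.00 E0.4677
G1 X32.00 Y18.50 E0.7925
G1 X14.00 Y18.50 E1.2602
G1 X14.00 Y6.00 E1.5851

At z = 22.25 mm: the cube is absent (z outside [0, 8]); the cube at (14, 6) is present — its section is the full 18×12.5 rectangle; the cylinder at (2, 12) is not intersected at this z (z outside [2.5, 18]); the cylinder at (10.5, 11.5) is absent (z outside [2.5, 21.5]); Combining (union): only the 18×12.5 cube at (14, 6) is present, so the union is just that shape — 1 connected region. The outline is a single polygon with 4 vertices. Extrusion per mm of travel: 0.25 × 0.25 / (π × 0.875²) = 0.025984. Accumulating E over each segment gives final E = 1.5851.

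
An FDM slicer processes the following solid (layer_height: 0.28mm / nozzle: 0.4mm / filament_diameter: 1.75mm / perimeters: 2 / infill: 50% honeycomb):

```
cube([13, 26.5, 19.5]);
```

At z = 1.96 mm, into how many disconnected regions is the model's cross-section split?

At z = 1.96 mm: the cube (footprint 13×26.5) is included at this height. The result has 1 disconnected region.

1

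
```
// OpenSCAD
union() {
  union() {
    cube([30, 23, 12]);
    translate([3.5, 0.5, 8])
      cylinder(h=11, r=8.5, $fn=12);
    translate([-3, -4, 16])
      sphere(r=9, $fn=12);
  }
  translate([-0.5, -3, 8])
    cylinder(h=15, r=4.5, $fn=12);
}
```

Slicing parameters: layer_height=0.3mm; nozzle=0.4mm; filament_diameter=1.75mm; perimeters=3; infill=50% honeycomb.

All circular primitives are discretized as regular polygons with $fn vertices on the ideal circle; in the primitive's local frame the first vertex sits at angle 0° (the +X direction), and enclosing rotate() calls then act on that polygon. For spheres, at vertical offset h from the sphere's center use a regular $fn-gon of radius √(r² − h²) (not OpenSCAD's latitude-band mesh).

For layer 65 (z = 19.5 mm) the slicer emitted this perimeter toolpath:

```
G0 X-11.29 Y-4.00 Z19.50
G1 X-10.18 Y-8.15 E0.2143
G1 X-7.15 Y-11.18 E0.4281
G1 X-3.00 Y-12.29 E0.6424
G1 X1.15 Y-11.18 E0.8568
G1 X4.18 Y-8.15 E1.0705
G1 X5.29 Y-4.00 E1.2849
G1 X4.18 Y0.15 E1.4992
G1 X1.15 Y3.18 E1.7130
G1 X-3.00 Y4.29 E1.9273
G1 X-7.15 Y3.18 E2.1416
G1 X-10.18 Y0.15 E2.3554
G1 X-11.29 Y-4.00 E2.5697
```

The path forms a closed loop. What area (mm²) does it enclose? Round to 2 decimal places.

206.27 mm²

Apply the shoelace formula to the sequence of (X, Y) vertices; enclosed area = 206.27 mm².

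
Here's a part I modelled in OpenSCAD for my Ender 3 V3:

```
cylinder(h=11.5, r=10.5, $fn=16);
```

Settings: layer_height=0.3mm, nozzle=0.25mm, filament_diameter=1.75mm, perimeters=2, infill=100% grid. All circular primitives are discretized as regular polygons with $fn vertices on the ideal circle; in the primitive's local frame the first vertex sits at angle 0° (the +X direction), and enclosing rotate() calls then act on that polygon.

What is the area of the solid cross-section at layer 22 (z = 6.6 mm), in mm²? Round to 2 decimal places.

337.53 mm²

At z = 6.6 mm: the r=10.5 cylinder contributes a regular 16-gon of circumradius 10.5 (area = (16/2)·10.500²·sin(360°/16) = 337.53 mm²). Overall, the cross-section is a single solid region. Net area = 337.53 mm².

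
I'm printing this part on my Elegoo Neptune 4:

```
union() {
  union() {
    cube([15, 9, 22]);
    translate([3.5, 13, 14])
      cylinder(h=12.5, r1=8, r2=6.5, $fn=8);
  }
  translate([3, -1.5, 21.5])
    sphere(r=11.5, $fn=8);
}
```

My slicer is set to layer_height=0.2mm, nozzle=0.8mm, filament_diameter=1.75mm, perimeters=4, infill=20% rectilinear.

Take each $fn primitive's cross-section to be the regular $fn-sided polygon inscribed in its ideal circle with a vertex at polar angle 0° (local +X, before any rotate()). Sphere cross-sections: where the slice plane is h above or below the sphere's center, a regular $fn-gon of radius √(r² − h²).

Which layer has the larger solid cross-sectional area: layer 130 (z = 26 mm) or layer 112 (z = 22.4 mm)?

layer 112 (z = 22.4 mm)

Layer 130 (z = 26): the cube does not reach this height (z outside [0, 22]); the cone at (3.5, 13) (r1=8→r2=6.5) has section circumradius 6.560 here — a regular 8-gon (area = (8/2)·6.560²·sin(360°/8) = 121.72 mm²); Taking the union: only the cone at (3.5, 13) is present, so the union is just that shape — area = 121.72 mm²; the sphere at (3, -1.5): section is a regular 8-gon, circumradius = √(r²−h²) = √(11.5²−4.5²) = 10.583 (area = (8/2)·10.583²·sin(360°/8) = 316.78 mm²); Taking the union: the regions partially overlap — summed areas 438.50 mm² minus the doubly-counted overlap 8.38 mm² gives 430.12 mm² — area = 430.12 mm². So its area = 430.12 mm². Layer 112 (z = 22.4): the cube does not reach this height (z outside [0, 22]); the cone at (3.5, 13) (r1=8→r2=6.5) has section circumradius 6.992 here — a regular 8-gon (area = (8/2)·6.992²·sin(360°/8) = 138.28 mm²); Taking the union: only the cone at (3.5, 13) is present, so the union is just that shape — area = 138.28 mm²; the r=11.5 sphere at (3, -1.5) slices to a regular 8-gon of circumradius 11.465 (√(r²−h²) with h=0.9 from center) (area = (8/2)·11.465²·sin(360°/8) = 371.77 mm²); Merging all regions: the regions partially overlap — summed areas 510.04 mm² minus the doubly-counted overlap 18.84 mm² gives 491.20 mm² — area = 491.20 mm². So its area = 491.20 mm². Layer 112 is larger (491.20 vs 430.12 mm²).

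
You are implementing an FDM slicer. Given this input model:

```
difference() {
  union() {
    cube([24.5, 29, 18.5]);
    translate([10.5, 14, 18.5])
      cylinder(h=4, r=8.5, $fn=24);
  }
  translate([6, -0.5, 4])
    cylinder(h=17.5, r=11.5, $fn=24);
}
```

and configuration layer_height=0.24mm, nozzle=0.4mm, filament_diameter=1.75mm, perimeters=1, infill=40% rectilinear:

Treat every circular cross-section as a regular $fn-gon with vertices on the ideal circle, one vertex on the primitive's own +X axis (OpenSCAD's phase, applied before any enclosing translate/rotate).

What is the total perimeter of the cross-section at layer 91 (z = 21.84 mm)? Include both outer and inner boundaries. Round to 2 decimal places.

At z = 21.84 mm: the cube is not intersected at this z (z outside [0, 18.5]); the r=8.5 cylinder at (10.5, 14) contributes a regular 24-gon of circumradius 8.5 (perimeter = 2·24·8.500·sin(180°/24) = 53.25 mm); Taking the union: only the r=8.5 cylinder at (10.5, 14) is present, so the union is just that shape — boundary = 53.25 mm; the cylinder at (6, -0.5) is absent (z outside [4, 21.5]); Taking the first minus the rest: none of the subtracted shapes is present at this height, so the result so far is unchanged — boundary = 53.25 mm. Overall, the cross-section is a single solid region. Total boundary length (outer) = 53.25 mm.

53.25 mm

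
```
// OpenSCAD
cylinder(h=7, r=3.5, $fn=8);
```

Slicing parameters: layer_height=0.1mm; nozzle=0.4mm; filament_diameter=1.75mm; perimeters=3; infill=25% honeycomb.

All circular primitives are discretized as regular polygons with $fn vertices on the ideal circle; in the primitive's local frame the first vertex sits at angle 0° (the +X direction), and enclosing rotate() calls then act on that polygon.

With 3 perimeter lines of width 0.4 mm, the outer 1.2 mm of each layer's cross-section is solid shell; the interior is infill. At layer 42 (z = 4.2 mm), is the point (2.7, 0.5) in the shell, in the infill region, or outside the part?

shell

At z = 4.2 mm: the r=3.5 cylinder contributes a regular 8-gon of circumradius 3.5. Overall, the cross-section is a single solid region. The nearest boundary edge runs (3.50, 0.00)→(2.47, 2.47); distance from the point to it = 0.55 mm. The point is inside the cross-section, 0.55 mm from the nearest boundary — within the 1.2 mm shell band (3 × 0.4).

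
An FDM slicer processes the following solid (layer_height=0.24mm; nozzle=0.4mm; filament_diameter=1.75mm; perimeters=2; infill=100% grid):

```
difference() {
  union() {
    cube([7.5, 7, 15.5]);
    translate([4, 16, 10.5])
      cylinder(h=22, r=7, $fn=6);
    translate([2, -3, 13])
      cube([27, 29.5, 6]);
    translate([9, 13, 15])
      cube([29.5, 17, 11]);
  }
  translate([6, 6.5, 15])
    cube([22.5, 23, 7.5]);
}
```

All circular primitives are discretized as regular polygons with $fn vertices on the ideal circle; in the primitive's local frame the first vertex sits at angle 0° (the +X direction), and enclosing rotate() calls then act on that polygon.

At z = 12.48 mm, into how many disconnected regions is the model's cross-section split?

At z = 12.48 mm: the 7.5×7 cube contributes its full rectangle; the r=7 cylinder at (4, 16) gives a regular 6-gon of circumradius 7 (constant along its height); the cube at (2, -3) is not intersected at this z (z outside [13, 19]); the cube at (9, 13) is absent (z outside [15, 26]); Combining (union): the 2 present regions are separate (no shared area or edge), so areas and boundary lengths simply add and each stays a separate island — 2 connected regions; the cube at (6, 6.5) does not reach this height (z outside [15, 22.5]); After the difference (first − rest): none of the subtracted shapes is present at this height, so that combined region is unchanged — 2 connected regions. The result has 2 disconnected regions.

2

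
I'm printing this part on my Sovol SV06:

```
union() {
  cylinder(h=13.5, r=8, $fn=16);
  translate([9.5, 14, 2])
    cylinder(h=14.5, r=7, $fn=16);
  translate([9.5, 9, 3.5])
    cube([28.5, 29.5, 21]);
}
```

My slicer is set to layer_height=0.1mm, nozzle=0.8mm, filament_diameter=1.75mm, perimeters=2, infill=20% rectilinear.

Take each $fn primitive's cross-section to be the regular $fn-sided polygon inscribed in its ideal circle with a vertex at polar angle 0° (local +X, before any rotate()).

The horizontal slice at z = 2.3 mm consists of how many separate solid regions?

At z = 2.3 mm: the r=8 cylinder contributes a regular 16-gon of circumradius 8; the r=7 cylinder at (9.5, 14) gives a regular 16-gon of circumradius 7 (constant along its height); the cube at (9.5, 9) is not intersected at this z (z outside [3.5, 24.5]); Combining (union): the 2 present regions are separate (no shared area or edge), so areas and boundary lengths simply add and each stays a separate island — 2 connected regions. The result has 2 disconnected regions.

2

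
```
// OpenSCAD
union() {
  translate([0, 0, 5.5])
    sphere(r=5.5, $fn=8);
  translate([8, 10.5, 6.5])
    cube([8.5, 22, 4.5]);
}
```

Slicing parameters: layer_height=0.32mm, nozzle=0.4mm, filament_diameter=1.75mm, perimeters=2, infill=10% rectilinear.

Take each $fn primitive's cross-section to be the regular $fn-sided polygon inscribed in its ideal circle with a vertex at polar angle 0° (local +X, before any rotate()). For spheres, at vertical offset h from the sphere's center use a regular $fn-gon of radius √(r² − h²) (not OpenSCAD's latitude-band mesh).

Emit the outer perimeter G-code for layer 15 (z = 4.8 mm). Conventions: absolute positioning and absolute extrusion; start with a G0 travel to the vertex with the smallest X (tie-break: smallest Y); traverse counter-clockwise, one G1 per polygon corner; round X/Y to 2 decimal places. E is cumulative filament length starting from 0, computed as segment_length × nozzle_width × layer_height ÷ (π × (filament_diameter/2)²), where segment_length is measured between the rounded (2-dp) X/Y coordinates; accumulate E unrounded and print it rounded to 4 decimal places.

G0 X-5.46 Y0.00 Z4.80
G1 X-3.86 Y-3.86 E0.2224
G1 X0.00 Y-5.46 E0.4447
G1 X3.86 Y-3.86 E0.6671
G1 X5.46 Y0.00 E0.8894
G1 X3.86 Y3.86 E1.1118
G1 X0.00 Y5.46 E1.3342
G1 X-3.86 Y3.86 E1.5565
G1 X-5.46 Y0.00 E1.7789

At z = 4.8 mm: the r=5.5 sphere slices to a regular 8-gon of circumradius 5.455 (√(r²−h²) with h=0.7 from center); the cube at (8, 10.5) is not intersected at this z (z outside [6.5, 11]); Combining (union): only the r=5.5 sphere is present, so the union is just that shape — 1 connected region. The outline is a single polygon with 8 vertices. Extrusion per mm of travel: 0.4 × 0.32 / (π × 0.875²) = 0.053216. Accumulating E over each segment gives final E = 1.7789.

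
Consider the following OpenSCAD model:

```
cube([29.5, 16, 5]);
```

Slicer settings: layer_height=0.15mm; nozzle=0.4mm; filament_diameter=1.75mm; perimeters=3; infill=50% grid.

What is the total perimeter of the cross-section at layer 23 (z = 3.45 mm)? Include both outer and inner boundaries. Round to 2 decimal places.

At z = 3.45 mm: the cube is present — its section is the full 29.5×16 rectangle (perimeter 91.00 mm). Overall, the cross-section is a single solid region. Total boundary length (outer) = 91.00 mm.

91.00 mm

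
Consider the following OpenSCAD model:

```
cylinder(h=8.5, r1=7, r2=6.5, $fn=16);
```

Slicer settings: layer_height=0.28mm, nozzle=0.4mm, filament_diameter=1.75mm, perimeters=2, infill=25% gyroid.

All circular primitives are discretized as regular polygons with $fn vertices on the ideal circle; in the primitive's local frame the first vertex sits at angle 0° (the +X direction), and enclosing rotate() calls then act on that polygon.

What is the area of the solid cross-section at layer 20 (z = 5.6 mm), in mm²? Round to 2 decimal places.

At z = 5.6 mm: the cone (r1=7→r2=6.5) has section circumradius 6.671 here — a regular 16-gon (area = (16/2)·6.671²·sin(360°/16) = 136.23 mm²). Overall, the cross-section is a single solid region. Net area = 136.23 mm².

136.23 mm²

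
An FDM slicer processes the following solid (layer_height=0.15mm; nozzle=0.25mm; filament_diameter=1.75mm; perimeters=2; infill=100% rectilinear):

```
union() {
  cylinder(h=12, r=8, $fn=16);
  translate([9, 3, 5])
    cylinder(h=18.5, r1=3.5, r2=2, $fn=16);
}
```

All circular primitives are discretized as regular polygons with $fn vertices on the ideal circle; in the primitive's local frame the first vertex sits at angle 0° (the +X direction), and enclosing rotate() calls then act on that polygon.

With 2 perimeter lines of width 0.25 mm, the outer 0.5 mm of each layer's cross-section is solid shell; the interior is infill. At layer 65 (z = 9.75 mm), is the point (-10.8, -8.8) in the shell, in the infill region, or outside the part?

At z = 9.75 mm: the cylinder: section is a regular 16-gon, circumradius r=8; the cone at (9, 3): at t=0.257 of its height the radius interpolates to r₁+(r₂−r₁)t = 3.115, giving a regular 16-gon of that circumradius; Combining (union): the regions partially overlap (shared area 4.84 mm²), so overlapping operands fuse into one piece — 1 connected region. Overall, the cross-section is a single solid region. The nearest boundary edge runs (-5.66, -5.66)→(-7.39, -3.06); distance from the point to it = 6.02 mm. The point is not inside any of the regions above, so it lies outside the cross-section (6.02 mm from the nearest boundary).

outside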